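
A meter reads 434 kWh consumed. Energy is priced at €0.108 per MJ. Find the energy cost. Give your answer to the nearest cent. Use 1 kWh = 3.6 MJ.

434 kWh × (3.6 MJ/kWh) = 1,562 MJ
Cost = 1,562 MJ × €0.108/MJ = €168.74

€168.74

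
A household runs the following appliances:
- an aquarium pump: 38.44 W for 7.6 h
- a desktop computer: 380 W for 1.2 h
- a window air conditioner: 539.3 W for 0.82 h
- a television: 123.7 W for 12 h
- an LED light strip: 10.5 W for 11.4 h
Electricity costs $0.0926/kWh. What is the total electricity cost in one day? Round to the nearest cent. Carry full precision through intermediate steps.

$0.26

aquarium pump: 38.44 W × 7.6 h = 292 Wh = 0.2921 kWh
desktop computer: 380 W × 1.2 h = 456 Wh = 0.456 kWh
window air conditioner: 539.3 W × 0.82 h = 442 Wh = 0.4422 kWh
television: 123.7 W × 12 h = 1,484 Wh = 1.484 kWh
LED light strip: 10.5 W × 11.4 h = 120 Wh = 0.1197 kWh
Total energy = 0.2921 + 0.456 + 0.4422 + 1.484 + 0.1197 = 2.794 kWh
Cost = 2.794 kWh × $0.0926 = $0.26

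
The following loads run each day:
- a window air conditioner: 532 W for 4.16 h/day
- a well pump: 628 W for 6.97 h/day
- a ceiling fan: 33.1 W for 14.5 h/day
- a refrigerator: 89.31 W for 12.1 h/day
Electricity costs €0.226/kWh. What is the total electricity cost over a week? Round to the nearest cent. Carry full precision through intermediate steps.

€12.89

window air conditioner: 532 W × 4.16 h × 7 d = 15,492 Wh = 15.49 kWh
well pump: 628 W × 6.97 h × 7 d = 30,640 Wh = 30.64 kWh
ceiling fan: 33.1 W × 14.5 h × 7 d = 3,360 Wh = 3.36 kWh
refrigerator: 89.31 W × 12.1 h × 7 d = 7,565 Wh = 7.565 kWh
Total energy = 15.49 + 30.64 + 3.36 + 7.565 = 57.06 kWh
Cost = 57.06 kWh × €0.226 = €12.89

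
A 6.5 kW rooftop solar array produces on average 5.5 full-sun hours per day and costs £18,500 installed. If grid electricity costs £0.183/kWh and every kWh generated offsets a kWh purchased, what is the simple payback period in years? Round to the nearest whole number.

Daily generation = 6.5 kW × 5.5 h = 35.75 kWh
Annual generation = 35.75 × 365 = 13049 kWh
Annual savings = 13049 × £0.183 = £2,387.92
Payback = £18,500 / £2,387.92 = 7.75 years

8 years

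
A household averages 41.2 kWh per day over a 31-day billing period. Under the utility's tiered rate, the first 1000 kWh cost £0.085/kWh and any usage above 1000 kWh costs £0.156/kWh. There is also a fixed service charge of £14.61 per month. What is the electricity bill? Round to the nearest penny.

£142.85

Usage = 41.2 kWh/day × 31 days = 1277.2 kWh
First 1000 kWh × £0.085 = £85.00
Remaining 277.2 kWh × £0.156 = £43.24
Energy charge = £128.24; + service £14.61 = £142.85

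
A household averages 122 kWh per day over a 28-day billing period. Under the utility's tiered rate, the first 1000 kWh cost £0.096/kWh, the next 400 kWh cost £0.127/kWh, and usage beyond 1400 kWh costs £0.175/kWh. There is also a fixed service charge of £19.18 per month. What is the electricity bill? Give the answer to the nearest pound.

Usage = 122 kWh/day × 28 days = 3416 kWh
First 1000 kWh × £0.096 = £96.00
Next 400 kWh × £0.127 = £50.80
Remaining 2016 kWh × £0.175 = £352.80
Energy charge = £499.60; + service £19.18 = £518.78 ≈ £519

£519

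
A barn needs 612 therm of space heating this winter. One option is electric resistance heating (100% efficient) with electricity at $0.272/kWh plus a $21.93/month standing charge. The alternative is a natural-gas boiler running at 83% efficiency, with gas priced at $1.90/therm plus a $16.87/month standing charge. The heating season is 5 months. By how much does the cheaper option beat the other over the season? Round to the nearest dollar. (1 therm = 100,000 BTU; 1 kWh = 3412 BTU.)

Heat load = 612 therm × 100,000 = 61,200,000 BTU
Gas: input = 61,200,000 / 0.83 = 73,734,940 BTU = 737.3 therm → 737.3 × $1.90 = $1,400.96; + 5 × $16.87 standing = $1,485.31
Electric: 61,200,000 BTU / 3412 = 17,940 kWh → × $0.272 = $4,878.78; + 5 × $21.93 standing = $4,988.43
Difference = |$1,485.31 − $4,988.43| = $3,503.12 ≈ $3503

$3503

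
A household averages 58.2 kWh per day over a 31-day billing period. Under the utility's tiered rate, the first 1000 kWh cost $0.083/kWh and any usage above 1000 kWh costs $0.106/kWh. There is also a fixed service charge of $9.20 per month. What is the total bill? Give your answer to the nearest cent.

$177.45

Usage = 58.2 kWh/day × 31 days = 1804.2 kWh
First 1000 kWh × $0.083 = $83.00
Remaining 804.2 kWh × $0.106 = $85.25
Energy charge = $168.25; + service $9.20 = $177.45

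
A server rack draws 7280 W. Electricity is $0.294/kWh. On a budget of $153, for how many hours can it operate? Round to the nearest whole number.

Energy budget = $153 / $0.294 per kWh = 520.4 kWh = 520,408 Wh
Runtime = 520,408 Wh / 7280 W = 71.48 h

71 h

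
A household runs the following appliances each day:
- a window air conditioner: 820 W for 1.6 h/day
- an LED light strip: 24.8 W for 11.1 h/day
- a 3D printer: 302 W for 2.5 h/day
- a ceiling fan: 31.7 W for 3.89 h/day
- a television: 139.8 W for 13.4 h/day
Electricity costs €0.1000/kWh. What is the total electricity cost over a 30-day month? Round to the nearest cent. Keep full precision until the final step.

window air conditioner: 820 W × 1.6 h × 30 d = 39,360 Wh = 39.36 kWh
LED light strip: 24.8 W × 11.1 h × 30 d = 8,258 Wh = 8.258 kWh
3D printer: 302 W × 2.5 h × 30 d = 22,650 Wh = 22.65 kWh
ceiling fan: 31.7 W × 3.89 h × 30 d = 3,699 Wh = 3.699 kWh
television: 139.8 W × 13.4 h × 30 d = 56,200 Wh = 56.2 kWh
Total energy = 39.36 + 8.258 + 22.65 + 3.699 + 56.2 = 130.2 kWh
Cost = 130.2 kWh × €0.1000 = €13.02

€13.02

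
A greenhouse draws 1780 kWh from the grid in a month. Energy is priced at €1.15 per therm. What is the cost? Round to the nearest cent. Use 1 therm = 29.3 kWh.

€69.86

1780 kWh × (0.03413 therm/kWh) = 60.75 therm
Cost = 60.75 therm × €1.15/therm = €69.86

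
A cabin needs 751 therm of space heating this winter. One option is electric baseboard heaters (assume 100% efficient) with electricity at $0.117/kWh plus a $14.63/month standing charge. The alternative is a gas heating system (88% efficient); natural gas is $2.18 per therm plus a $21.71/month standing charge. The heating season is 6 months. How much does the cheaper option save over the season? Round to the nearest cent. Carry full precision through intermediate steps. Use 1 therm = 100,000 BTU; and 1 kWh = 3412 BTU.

$672.32

Heat load = 751 therm × 100,000 = 75,100,000 BTU
Gas: input = 75,100,000 / 0.88 = 85,340,909 BTU = 853.4 therm → 853.4 × $2.18 = $1,860.43; + 6 × $21.71 standing = $1,990.69
Electric: 75,100,000 BTU / 3412 = 22,010 kWh → × $0.117 = $2,575.23; + 6 × $14.63 standing = $2,663.01
Difference = |$1,990.69 − $2,663.01| = $672.32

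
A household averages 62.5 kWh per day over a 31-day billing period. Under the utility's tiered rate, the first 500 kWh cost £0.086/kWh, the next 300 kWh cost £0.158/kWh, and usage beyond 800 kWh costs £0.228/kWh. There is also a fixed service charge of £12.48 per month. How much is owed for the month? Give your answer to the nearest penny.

£362.23

Usage = 62.5 kWh/day × 31 days = 1937.5 kWh
First 500 kWh × £0.086 = £43.00
Next 300 kWh × £0.158 = £47.40
Remaining 1137.5 kWh × £0.228 = £259.35
Energy charge = £349.75; + service £12.48 = £362.23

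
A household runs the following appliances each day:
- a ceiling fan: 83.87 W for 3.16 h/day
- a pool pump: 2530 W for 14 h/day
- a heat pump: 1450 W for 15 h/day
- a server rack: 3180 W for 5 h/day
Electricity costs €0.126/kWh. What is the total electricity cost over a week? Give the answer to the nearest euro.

ceiling fan: 83.87 W × 3.16 h × 7 d = 1,855 Wh = 1.855 kWh
pool pump: 2530 W × 14 h × 7 d = 247,940 Wh = 247.9 kWh
heat pump: 1450 W × 15 h × 7 d = 152,250 Wh = 152.2 kWh
server rack: 3180 W × 5 h × 7 d = 111,300 Wh = 111.3 kWh
Total energy = 1.855 + 247.9 + 152.2 + 111.3 = 513.3 kWh
Cost = 513.3 kWh × €0.126 = €64.68 ≈ €65

€65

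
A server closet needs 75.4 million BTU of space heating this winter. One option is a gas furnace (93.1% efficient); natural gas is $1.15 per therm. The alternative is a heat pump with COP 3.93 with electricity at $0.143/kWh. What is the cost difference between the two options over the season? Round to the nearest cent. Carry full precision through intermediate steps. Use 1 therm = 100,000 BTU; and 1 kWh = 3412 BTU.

Heat load = 75.4 × 10⁶ BTU = 75,400,000 BTU
Gas: input = 75,400,000 / 0.931 = 80,988,185 BTU = 809.9 therm → 809.9 × $1.15 = $931.36
Heat pump: 75,400,000 BTU / 3412 = 22,100 kWh heat; / 3.93 = 5,623 kWh in → × $0.143 = $804.09
Difference = |$931.36 − $804.09| = $127.27

$127.27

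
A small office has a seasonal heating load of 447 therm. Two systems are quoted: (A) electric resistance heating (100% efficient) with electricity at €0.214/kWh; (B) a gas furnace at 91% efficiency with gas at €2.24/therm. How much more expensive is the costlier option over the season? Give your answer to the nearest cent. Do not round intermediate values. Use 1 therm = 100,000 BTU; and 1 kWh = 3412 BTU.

€1703.27

Heat load = 447 therm × 100,000 = 44,700,000 BTU
Gas: input = 44,700,000 / 0.91 = 49,120,879 BTU = 491.2 therm → 491.2 × €2.24 = €1,100.31
Electric: 44,700,000 BTU / 3412 = 13,100 kWh → × €0.214 = €2,803.58
Difference = |€1,100.31 − €2,803.58| = €1,703.27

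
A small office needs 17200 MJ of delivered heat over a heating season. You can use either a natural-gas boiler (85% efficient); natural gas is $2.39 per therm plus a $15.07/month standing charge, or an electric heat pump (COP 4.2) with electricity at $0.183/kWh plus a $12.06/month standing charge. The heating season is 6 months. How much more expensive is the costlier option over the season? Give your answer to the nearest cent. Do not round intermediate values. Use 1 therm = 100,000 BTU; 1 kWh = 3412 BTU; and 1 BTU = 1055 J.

$268.28

Heat load = 17200 MJ = 17,200,000,000 J / 1055 = 16,303,318 BTU
Gas: input = 16,303,318 / 0.85 = 19,180,374 BTU = 191.8 therm → 191.8 × $2.39 = $458.41; + 6 × $15.07 standing = $548.83
Heat pump: 16,303,318 BTU / 3412 = 4,778 kWh heat; / 4.2 = 1,138 kWh in → × $0.183 = $208.19; + 6 × $12.06 standing = $280.55
Difference = |$548.83 − $280.55| = $268.28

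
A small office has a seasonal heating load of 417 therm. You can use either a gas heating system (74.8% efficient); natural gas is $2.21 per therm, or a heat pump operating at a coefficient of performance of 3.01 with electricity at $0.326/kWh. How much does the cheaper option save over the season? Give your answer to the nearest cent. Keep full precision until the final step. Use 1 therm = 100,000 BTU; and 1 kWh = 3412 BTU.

Heat load = 417 therm × 100,000 = 41,700,000 BTU
Gas: input = 41,700,000 / 0.748 = 55,748,663 BTU = 557.5 therm → 557.5 × $2.21 = $1,232.05
Heat pump: 41,700,000 BTU / 3412 = 12,220 kWh heat; / 3.01 = 4,060 kWh in → × $0.326 = $1,323.67
Difference = |$1,232.05 − $1,323.67| = $91.62

$91.62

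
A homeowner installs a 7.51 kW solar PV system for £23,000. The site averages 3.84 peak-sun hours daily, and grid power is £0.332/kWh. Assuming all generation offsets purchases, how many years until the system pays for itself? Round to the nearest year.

7 years

Daily generation = 7.51 kW × 3.84 h = 28.84 kWh
Annual generation = 28.84 × 365 = 10526 kWh
Annual savings = 10526 × £0.332 = £3,494.64
Payback = £23,000 / £3,494.64 = 6.58 years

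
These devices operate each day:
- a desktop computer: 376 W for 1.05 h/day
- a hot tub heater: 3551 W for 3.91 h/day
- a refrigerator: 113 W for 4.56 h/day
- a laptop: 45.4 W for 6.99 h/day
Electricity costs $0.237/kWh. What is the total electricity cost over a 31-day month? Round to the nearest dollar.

$111

desktop computer: 376 W × 1.05 h × 31 d = 12,239 Wh = 12.24 kWh
hot tub heater: 3551 W × 3.91 h × 31 d = 430,417 Wh = 430.4 kWh
refrigerator: 113 W × 4.56 h × 31 d = 15,974 Wh = 15.97 kWh
laptop: 45.4 W × 6.99 h × 31 d = 9,838 Wh = 9.838 kWh
Total energy = 12.24 + 430.4 + 15.97 + 9.838 = 468.5 kWh
Cost = 468.5 kWh × $0.237 = $111.03 ≈ $111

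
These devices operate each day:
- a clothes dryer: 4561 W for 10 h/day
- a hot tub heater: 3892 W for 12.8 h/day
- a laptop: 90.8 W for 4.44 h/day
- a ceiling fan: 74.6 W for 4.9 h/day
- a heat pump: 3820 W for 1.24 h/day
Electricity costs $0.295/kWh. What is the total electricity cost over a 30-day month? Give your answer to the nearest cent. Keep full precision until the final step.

clothes dryer: 4561 W × 10 h × 30 d = 1,368,300 Wh = 1,368 kWh
hot tub heater: 3892 W × 12.8 h × 30 d = 1,494,528 Wh = 1,495 kWh
laptop: 90.8 W × 4.44 h × 30 d = 12,095 Wh = 12.09 kWh
ceiling fan: 74.6 W × 4.9 h × 30 d = 10,966 Wh = 10.97 kWh
heat pump: 3820 W × 1.24 h × 30 d = 142,104 Wh = 142.1 kWh
Total energy = 1,368 + 1,495 + 12.09 + 10.97 + 142.1 = 3,028 kWh
Cost = 3,028 kWh × $0.295 = $893.26

$893.26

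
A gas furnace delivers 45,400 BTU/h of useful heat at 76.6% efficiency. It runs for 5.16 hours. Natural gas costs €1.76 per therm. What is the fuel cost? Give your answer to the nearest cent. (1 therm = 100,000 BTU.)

€5.38

Heat delivered = 45,400 BTU/h × 5.16 h = 234,264 BTU
Gas input = 234,264 / 0.766 = 305,828 BTU
= 305,828 / 100,000 = 3.058 therm
Cost = 3.058 × €1.76/therm = €5.38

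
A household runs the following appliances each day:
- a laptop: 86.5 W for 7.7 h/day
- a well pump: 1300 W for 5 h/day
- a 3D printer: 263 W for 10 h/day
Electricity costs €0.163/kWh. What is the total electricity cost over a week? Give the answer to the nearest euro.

laptop: 86.5 W × 7.7 h × 7 d = 4,662 Wh = 4.662 kWh
well pump: 1300 W × 5 h × 7 d = 45,500 Wh = 45.5 kWh
3D printer: 263 W × 10 h × 7 d = 18,410 Wh = 18.41 kWh
Total energy = 4.662 + 45.5 + 18.41 = 68.57 kWh
Cost = 68.57 kWh × €0.163 = €11.18 ≈ €11

€11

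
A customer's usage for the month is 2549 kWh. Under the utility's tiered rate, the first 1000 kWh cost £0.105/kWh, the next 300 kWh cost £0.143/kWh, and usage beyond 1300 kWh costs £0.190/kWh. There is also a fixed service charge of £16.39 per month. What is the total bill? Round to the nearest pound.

£402

First 1000 kWh × £0.105 = £105.00
Next 300 kWh × £0.143 = £42.90
Remaining 1249 kWh × £0.190 = £237.31
Energy charge = £385.21; + service £16.39 = £401.60 ≈ £402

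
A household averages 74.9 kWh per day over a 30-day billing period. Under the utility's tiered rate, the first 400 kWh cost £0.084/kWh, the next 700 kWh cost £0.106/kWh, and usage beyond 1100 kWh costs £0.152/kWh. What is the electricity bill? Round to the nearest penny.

£282.14

Usage = 74.9 kWh/day × 30 days = 2247 kWh
First 400 kWh × £0.084 = £33.60
Next 700 kWh × £0.106 = £74.20
Remaining 1147 kWh × £0.152 = £174.34
Total = £282.14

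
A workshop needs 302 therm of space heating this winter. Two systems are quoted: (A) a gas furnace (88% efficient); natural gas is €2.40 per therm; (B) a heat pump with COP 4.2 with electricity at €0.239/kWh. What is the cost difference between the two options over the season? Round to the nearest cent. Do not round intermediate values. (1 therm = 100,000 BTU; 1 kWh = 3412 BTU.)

Heat load = 302 therm × 100,000 = 30,200,000 BTU
Gas: input = 30,200,000 / 0.88 = 34,318,182 BTU = 343.2 therm → 343.2 × €2.40 = €823.64
Heat pump: 30,200,000 BTU / 3412 = 8,851 kWh heat; / 4.2 = 2,107 kWh in → × €0.239 = €503.67
Difference = |€823.64 − €503.67| = €319.97

€319.97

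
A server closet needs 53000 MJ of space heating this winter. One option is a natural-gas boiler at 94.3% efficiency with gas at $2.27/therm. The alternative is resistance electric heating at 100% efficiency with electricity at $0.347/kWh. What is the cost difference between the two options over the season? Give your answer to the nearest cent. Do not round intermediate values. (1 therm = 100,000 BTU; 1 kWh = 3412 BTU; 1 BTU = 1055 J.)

$3899.78

Heat load = 53000 MJ = 53,000,000,000 J / 1055 = 50,236,967 BTU
Gas: input = 50,236,967 / 0.943 = 53,273,560 BTU = 532.7 therm → 532.7 × $2.27 = $1,209.31
Electric: 50,236,967 BTU / 3412 = 14,720 kWh → × $0.347 = $5,109.09
Difference = |$1,209.31 − $5,109.09| = $3,899.78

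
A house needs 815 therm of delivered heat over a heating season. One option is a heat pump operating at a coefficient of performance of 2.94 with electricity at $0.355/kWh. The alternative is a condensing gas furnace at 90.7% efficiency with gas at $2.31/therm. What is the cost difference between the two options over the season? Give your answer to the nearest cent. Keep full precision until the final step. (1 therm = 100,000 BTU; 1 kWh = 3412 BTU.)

$808.54

Heat load = 815 therm × 100,000 = 81,500,000 BTU
Gas: input = 81,500,000 / 0.907 = 89,856,670 BTU = 898.6 therm → 898.6 × $2.31 = $2,075.69
Heat pump: 81,500,000 BTU / 3412 = 23,890 kWh heat; / 2.94 = 8,125 kWh in → × $0.355 = $2,884.23
Difference = |$2,075.69 − $2,884.23| = $808.54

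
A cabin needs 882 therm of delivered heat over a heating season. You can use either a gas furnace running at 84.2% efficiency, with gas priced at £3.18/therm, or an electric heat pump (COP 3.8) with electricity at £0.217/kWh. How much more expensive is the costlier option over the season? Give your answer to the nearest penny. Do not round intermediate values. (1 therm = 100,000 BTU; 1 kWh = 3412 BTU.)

£1854.90

Heat load = 882 therm × 100,000 = 88,200,000 BTU
Gas: input = 88,200,000 / 0.842 = 104,750,594 BTU = 1,048 therm → 1,048 × £3.18 = £3,331.07
Heat pump: 88,200,000 BTU / 3412 = 25,850 kWh heat; / 3.8 = 6,803 kWh in → × £0.217 = £1,476.17
Difference = |£3,331.07 − £1,476.17| = £1,854.90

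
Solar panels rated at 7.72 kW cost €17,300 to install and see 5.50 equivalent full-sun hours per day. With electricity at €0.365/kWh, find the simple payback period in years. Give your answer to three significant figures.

3.06 years

Daily generation = 7.72 kW × 5.50 h = 42.46 kWh
Annual generation = 42.46 × 365 = 15498 kWh
Annual savings = 15498 × €0.365 = €5,656.73
Payback = €17,300 / €5,656.73 = 3.06 years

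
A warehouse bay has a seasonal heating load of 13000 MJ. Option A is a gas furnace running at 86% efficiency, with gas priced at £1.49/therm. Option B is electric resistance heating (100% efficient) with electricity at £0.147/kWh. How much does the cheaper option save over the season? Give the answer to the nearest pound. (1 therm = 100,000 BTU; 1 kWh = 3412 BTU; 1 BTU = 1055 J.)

£317

Heat load = 13000 MJ = 13,000,000,000 J / 1055 = 12,322,275 BTU
Gas: input = 12,322,275 / 0.86 = 14,328,227 BTU = 143.3 therm → 143.3 × £1.49 = £213.49
Electric: 12,322,275 BTU / 3412 = 3,611 kWh → × £0.147 = £530.88
Difference = |£213.49 − £530.88| = £317.39 ≈ £317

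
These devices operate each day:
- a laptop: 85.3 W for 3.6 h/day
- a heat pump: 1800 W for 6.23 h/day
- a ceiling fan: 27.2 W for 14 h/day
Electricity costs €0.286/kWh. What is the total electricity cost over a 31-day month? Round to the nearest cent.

laptop: 85.3 W × 3.6 h × 31 d = 9,519 Wh = 9.519 kWh
heat pump: 1800 W × 6.23 h × 31 d = 347,634 Wh = 347.6 kWh
ceiling fan: 27.2 W × 14 h × 31 d = 11,805 Wh = 11.8 kWh
Total energy = 9.519 + 347.6 + 11.8 = 369 kWh
Cost = 369 kWh × €0.286 = €105.52

€105.52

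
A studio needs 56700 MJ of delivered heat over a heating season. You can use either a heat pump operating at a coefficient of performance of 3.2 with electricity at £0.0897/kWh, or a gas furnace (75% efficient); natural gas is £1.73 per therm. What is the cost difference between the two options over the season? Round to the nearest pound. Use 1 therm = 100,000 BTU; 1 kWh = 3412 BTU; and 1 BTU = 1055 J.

£798

Heat load = 56700 MJ = 56,700,000,000 J / 1055 = 53,744,076 BTU
Gas: input = 53,744,076 / 0.75 = 71,658,768 BTU = 716.6 therm → 716.6 × £1.73 = £1,239.70
Heat pump: 53,744,076 BTU / 3412 = 15,750 kWh heat; / 3.2 = 4,922 kWh in → × £0.0897 = £441.53
Difference = |£1,239.70 − £441.53| = £798.16 ≈ £798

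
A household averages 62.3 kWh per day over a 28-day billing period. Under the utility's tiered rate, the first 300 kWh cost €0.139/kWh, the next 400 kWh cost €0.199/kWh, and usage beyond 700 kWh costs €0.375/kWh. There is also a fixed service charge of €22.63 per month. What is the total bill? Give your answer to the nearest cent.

€535.58

Usage = 62.3 kWh/day × 28 days = 1744.4 kWh
First 300 kWh × €0.139 = €41.70
Next 400 kWh × €0.199 = €79.60
Remaining 1044.4 kWh × €0.375 = €391.65
Energy charge = €512.95; + service €22.63 = €535.58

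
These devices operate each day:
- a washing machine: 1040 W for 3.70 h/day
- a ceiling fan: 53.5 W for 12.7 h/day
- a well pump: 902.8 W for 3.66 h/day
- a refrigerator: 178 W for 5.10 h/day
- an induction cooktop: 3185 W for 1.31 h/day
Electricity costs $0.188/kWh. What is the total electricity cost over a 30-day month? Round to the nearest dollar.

$73

washing machine: 1040 W × 3.70 h × 30 d = 115,440 Wh = 115.4 kWh
ceiling fan: 53.5 W × 12.7 h × 30 d = 20,383 Wh = 20.38 kWh
well pump: 902.8 W × 3.66 h × 30 d = 99,127 Wh = 99.13 kWh
refrigerator: 178 W × 5.10 h × 30 d = 27,234 Wh = 27.23 kWh
induction cooktop: 3185 W × 1.31 h × 30 d = 125,171 Wh = 125.2 kWh
Total energy = 115.4 + 20.38 + 99.13 + 27.23 + 125.2 = 387.4 kWh
Cost = 387.4 kWh × $0.188 = $72.82 ≈ $73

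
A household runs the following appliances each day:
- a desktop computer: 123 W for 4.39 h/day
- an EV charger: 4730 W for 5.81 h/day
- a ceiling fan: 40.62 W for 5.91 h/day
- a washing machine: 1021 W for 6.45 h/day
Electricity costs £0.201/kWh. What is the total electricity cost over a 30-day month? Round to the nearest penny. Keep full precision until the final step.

desktop computer: 123 W × 4.39 h × 30 d = 16,199 Wh = 16.2 kWh
EV charger: 4730 W × 5.81 h × 30 d = 824,439 Wh = 824.4 kWh
ceiling fan: 40.62 W × 5.91 h × 30 d = 7,202 Wh = 7.202 kWh
washing machine: 1021 W × 6.45 h × 30 d = 197,564 Wh = 197.6 kWh
Total energy = 16.2 + 824.4 + 7.202 + 197.6 = 1,045 kWh
Cost = 1,045 kWh × £0.201 = £210.13

£210.13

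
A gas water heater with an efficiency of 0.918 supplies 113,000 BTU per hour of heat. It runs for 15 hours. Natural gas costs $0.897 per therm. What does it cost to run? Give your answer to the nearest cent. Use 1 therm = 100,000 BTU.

$16.56

Heat delivered = 113,000 BTU/h × 15 h = 1,695,000 BTU
Gas input = 1,695,000 / 0.918 = 1,846,405 BTU
= 1,846,405 / 100,000 = 18.46 therm
Cost = 18.46 × $0.897/therm = $16.56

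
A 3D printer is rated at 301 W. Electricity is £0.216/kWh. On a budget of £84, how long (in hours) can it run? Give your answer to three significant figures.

Energy budget = £84 / £0.216 per kWh = 388.9 kWh = 388,889 Wh
Runtime = 388,889 Wh / 301 W = 1,292 h

1290 h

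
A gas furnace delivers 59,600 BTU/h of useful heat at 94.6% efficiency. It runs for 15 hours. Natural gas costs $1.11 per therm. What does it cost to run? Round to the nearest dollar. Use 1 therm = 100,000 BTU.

Heat delivered = 59,600 BTU/h × 15 h = 894,000 BTU
Gas input = 894,000 / 0.946 = 945,032 BTU
= 945,032 / 100,000 = 9.45 therm
Cost = 9.45 × $1.11/therm = $10.49 ≈ $10

$10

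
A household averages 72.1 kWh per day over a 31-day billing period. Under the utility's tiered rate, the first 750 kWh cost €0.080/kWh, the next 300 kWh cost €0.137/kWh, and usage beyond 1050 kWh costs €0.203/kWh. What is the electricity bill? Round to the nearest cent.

€341.68

Usage = 72.1 kWh/day × 31 days = 2235.1 kWh
First 750 kWh × €0.080 = €60.00
Next 300 kWh × €0.137 = €41.10
Remaining 1185.1 kWh × €0.203 = €240.58
Total = €341.68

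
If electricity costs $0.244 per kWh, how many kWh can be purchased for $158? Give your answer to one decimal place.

647.5 kWh

$158 / $0.244 per kWh = 647.5 kWh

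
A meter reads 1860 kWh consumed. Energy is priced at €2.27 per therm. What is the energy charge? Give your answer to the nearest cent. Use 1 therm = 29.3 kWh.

1860 kWh × (0.03413 therm/kWh) = 63.48 therm
Cost = 63.48 therm × €2.27/therm = €144.10

€144.10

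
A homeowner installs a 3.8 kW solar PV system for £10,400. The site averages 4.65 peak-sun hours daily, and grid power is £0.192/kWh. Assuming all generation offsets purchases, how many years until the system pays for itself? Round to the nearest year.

Daily generation = 3.8 kW × 4.65 h = 17.67 kWh
Annual generation = 17.67 × 365 = 6449.6 kWh
Annual savings = 6449.6 × £0.192 = £1,238.31
Payback = £10,400 / £1,238.31 = 8.4 years

8 years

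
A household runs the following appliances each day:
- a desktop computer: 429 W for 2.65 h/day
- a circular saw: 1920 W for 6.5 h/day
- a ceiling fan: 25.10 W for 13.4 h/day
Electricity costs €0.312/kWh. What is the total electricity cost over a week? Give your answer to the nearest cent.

€30.47

desktop computer: 429 W × 2.65 h × 7 d = 7,958 Wh = 7.958 kWh
circular saw: 1920 W × 6.5 h × 7 d = 87,360 Wh = 87.36 kWh
ceiling fan: 25.10 W × 13.4 h × 7 d = 2,354 Wh = 2.354 kWh
Total energy = 7.958 + 87.36 + 2.354 = 97.67 kWh
Cost = 97.67 kWh × €0.312 = €30.47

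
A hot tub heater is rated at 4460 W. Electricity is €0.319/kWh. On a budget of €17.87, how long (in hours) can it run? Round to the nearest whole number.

13 h

Energy budget = €17.87 / €0.319 per kWh = 56.02 kWh = 56,019 Wh
Runtime = 56,019 Wh / 4460 W = 12.56 h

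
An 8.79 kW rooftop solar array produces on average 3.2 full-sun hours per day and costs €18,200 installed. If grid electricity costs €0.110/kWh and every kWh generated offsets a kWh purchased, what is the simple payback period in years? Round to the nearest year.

16 years

Daily generation = 8.79 kW × 3.2 h = 28.13 kWh
Annual generation = 28.13 × 365 = 10267 kWh
Annual savings = 10267 × €0.110 = €1,129.34
Payback = €18,200 / €1,129.34 = 16.1 years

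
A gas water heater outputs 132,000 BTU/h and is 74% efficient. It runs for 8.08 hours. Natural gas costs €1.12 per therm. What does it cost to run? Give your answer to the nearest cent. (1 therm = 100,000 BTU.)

Heat delivered = 132,000 BTU/h × 8.08 h = 1,066,560 BTU
Gas input = 1,066,560 / 0.740 = 1,441,297 BTU
= 1,441,297 / 100,000 = 14.41 therm
Cost = 14.41 × €1.12/therm = €16.14

€16.14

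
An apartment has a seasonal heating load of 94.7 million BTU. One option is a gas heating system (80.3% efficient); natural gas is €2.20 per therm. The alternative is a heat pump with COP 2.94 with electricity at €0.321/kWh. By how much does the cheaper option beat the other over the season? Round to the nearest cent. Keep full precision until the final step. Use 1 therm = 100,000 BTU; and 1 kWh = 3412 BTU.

Heat load = 94.7 × 10⁶ BTU = 94,700,000 BTU
Gas: input = 94,700,000 / 0.803 = 117,932,752 BTU = 1,179 therm → 1,179 × €2.20 = €2,594.52
Heat pump: 94,700,000 BTU / 3412 = 27,750 kWh heat; / 2.94 = 9,440 kWh in → × €0.321 = €3,030.39
Difference = |€2,594.52 − €3,030.39| = €435.87

€435.87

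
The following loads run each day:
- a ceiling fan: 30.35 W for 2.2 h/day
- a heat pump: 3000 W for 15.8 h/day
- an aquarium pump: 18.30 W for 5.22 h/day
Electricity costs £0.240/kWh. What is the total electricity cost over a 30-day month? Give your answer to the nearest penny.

£342.45

ceiling fan: 30.35 W × 2.2 h × 30 d = 2,003 Wh = 2.003 kWh
heat pump: 3000 W × 15.8 h × 30 d = 1,422,000 Wh = 1,422 kWh
aquarium pump: 18.30 W × 5.22 h × 30 d = 2,866 Wh = 2.866 kWh
Total energy = 2.003 + 1,422 + 2.866 = 1,427 kWh
Cost = 1,427 kWh × £0.240 = £342.45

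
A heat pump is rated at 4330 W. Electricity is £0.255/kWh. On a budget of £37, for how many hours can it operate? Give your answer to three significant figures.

33.5 h

Energy budget = £37 / £0.255 per kWh = 145.1 kWh = 145,098 Wh
Runtime = 145,098 Wh / 4330 W = 33.51 h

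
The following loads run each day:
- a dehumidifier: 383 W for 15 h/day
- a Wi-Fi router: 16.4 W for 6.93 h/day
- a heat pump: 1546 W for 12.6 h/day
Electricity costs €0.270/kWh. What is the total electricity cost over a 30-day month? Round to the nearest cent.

€205.24

dehumidifier: 383 W × 15 h × 30 d = 172,350 Wh = 172.3 kWh
Wi-Fi router: 16.4 W × 6.93 h × 30 d = 3,410 Wh = 3.41 kWh
heat pump: 1546 W × 12.6 h × 30 d = 584,388 Wh = 584.4 kWh
Total energy = 172.3 + 3.41 + 584.4 = 760.1 kWh
Cost = 760.1 kWh × €0.270 = €205.24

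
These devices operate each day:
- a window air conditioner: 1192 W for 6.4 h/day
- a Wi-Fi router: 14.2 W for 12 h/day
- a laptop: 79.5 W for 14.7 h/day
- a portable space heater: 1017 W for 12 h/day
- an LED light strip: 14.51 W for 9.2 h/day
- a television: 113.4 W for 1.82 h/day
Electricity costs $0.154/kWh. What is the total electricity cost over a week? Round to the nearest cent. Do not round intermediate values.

$23.19

window air conditioner: 1192 W × 6.4 h × 7 d = 53,402 Wh = 53.4 kWh
Wi-Fi router: 14.2 W × 12 h × 7 d = 1,193 Wh = 1.193 kWh
laptop: 79.5 W × 14.7 h × 7 d = 8,181 Wh = 8.181 kWh
portable space heater: 1017 W × 12 h × 7 d = 85,428 Wh = 85.43 kWh
LED light strip: 14.51 W × 9.2 h × 7 d = 934 Wh = 0.9344 kWh
television: 113.4 W × 1.82 h × 7 d = 1,445 Wh = 1.445 kWh
Total energy = 53.4 + 1.193 + 8.181 + 85.43 + 0.9344 + 1.445 = 150.6 kWh
Cost = 150.6 kWh × $0.154 = $23.19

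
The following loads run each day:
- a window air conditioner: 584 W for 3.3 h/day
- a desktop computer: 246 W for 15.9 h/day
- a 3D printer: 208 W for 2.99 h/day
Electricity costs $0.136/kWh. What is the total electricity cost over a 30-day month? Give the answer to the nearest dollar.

$26

window air conditioner: 584 W × 3.3 h × 30 d = 57,816 Wh = 57.82 kWh
desktop computer: 246 W × 15.9 h × 30 d = 117,342 Wh = 117.3 kWh
3D printer: 208 W × 2.99 h × 30 d = 18,658 Wh = 18.66 kWh
Total energy = 57.82 + 117.3 + 18.66 = 193.8 kWh
Cost = 193.8 kWh × $0.136 = $26.36 ≈ $26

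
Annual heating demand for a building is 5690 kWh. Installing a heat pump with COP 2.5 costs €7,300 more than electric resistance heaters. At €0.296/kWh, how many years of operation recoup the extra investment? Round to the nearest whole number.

Resistance: 5690 kWh × €0.296 = €1,684.24/yr
Heat pump: 5690 / 2.5 = 2276 kWh in → × €0.296 = €673.70/yr
Annual savings = €1,010.54
Payback = €7,300 / €1,010.54 = 7.22 years

7 years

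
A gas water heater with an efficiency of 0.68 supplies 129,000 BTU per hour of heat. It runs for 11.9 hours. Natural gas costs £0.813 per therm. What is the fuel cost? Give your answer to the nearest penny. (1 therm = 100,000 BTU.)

£18.35

Heat delivered = 129,000 BTU/h × 11.9 h = 1,535,100 BTU
Gas input = 1,535,100 / 0.68 = 2,257,500 BTU
= 2,257,500 / 100,000 = 22.57 therm
Cost = 22.57 × £0.813/therm = £18.35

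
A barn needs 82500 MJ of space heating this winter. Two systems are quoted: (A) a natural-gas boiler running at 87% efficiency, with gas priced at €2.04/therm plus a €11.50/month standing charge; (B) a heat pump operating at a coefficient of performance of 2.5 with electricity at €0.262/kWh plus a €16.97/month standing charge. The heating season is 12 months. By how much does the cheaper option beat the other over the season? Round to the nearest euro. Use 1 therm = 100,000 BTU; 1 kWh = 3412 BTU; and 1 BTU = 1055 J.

€634

Heat load = 82500 MJ = 82,500,000,000 J / 1055 = 78,199,052 BTU
Gas: input = 78,199,052 / 0.87 = 89,883,968 BTU = 898.8 therm → 898.8 × €2.04 = €1,833.63; + 12 × €11.50 standing = €1,971.63
Heat pump: 78,199,052 BTU / 3412 = 22,920 kWh heat; / 2.5 = 9,168 kWh in → × €0.262 = €2,401.89; + 12 × €16.97 standing = €2,605.53
Difference = |€1,971.63 − €2,605.53| = €633.90 ≈ €634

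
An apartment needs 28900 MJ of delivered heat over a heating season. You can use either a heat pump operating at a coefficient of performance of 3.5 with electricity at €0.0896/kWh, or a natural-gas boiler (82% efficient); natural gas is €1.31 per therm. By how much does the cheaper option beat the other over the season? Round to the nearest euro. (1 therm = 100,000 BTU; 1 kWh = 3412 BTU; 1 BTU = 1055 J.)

€232

Heat load = 28900 MJ = 28,900,000,000 J / 1055 = 27,393,365 BTU
Gas: input = 27,393,365 / 0.82 = 33,406,543 BTU = 334.1 therm → 334.1 × €1.31 = €437.63
Heat pump: 27,393,365 BTU / 3412 = 8,029 kWh heat; / 3.5 = 2,294 kWh in → × €0.0896 = €205.53
Difference = |€437.63 − €205.53| = €232.10 ≈ €232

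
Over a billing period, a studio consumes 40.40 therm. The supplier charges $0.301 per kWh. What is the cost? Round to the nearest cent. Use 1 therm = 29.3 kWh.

$356.30

40.40 therm × (29.3 kWh/therm) = 1,184 kWh
Cost = 1,184 kWh × $0.301/kWh = $356.30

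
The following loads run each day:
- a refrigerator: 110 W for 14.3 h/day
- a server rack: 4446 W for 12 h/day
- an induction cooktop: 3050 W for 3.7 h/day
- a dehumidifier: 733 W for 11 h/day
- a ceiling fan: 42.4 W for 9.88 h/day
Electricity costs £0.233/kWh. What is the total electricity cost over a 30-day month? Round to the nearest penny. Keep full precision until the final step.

£522.10

refrigerator: 110 W × 14.3 h × 30 d = 47,190 Wh = 47.19 kWh
server rack: 4446 W × 12 h × 30 d = 1,600,560 Wh = 1,601 kWh
induction cooktop: 3050 W × 3.7 h × 30 d = 338,550 Wh = 338.6 kWh
dehumidifier: 733 W × 11 h × 30 d = 241,890 Wh = 241.9 kWh
ceiling fan: 42.4 W × 9.88 h × 30 d = 12,567 Wh = 12.57 kWh
Total energy = 47.19 + 1,601 + 338.6 + 241.9 + 12.57 = 2,241 kWh
Cost = 2,241 kWh × £0.233 = £522.10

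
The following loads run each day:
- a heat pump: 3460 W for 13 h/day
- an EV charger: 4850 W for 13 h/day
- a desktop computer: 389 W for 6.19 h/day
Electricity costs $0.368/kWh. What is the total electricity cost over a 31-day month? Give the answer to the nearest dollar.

$1260

heat pump: 3460 W × 13 h × 31 d = 1,394,380 Wh = 1,394 kWh
EV charger: 4850 W × 13 h × 31 d = 1,954,550 Wh = 1,955 kWh
desktop computer: 389 W × 6.19 h × 31 d = 74,645 Wh = 74.65 kWh
Total energy = 1,394 + 1,955 + 74.65 = 3,424 kWh
Cost = 3,424 kWh × $0.368 = $1,259.88 ≈ $1260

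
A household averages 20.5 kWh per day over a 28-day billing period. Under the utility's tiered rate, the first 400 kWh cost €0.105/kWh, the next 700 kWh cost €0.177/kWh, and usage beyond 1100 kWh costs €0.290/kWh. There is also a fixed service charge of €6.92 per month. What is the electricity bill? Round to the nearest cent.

Usage = 20.5 kWh/day × 28 days = 574 kWh
First 400 kWh × €0.105 = €42.00
Next 174 kWh × €0.177 = €30.80
Remaining tier: 0 kWh (not reached)
Energy charge = €72.80; + service €6.92 = €79.72

€79.72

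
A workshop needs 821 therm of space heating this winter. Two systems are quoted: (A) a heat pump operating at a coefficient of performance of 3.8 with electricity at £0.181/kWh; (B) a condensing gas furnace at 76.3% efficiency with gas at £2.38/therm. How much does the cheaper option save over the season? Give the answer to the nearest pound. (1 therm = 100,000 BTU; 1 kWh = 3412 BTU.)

£1415

Heat load = 821 therm × 100,000 = 82,100,000 BTU
Gas: input = 82,100,000 / 0.763 = 107,601,573 BTU = 1,076 therm → 1,076 × £2.38 = £2,560.92
Heat pump: 82,100,000 BTU / 3412 = 24,060 kWh heat; / 3.8 = 6,332 kWh in → × £0.181 = £1,146.12
Difference = |£2,560.92 − £1,146.12| = £1,414.80 ≈ £1415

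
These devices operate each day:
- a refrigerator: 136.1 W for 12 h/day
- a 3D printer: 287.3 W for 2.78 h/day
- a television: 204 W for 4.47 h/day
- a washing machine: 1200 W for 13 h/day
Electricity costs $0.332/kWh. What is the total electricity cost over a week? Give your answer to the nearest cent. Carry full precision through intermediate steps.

refrigerator: 136.1 W × 12 h × 7 d = 11,432 Wh = 11.43 kWh
3D printer: 287.3 W × 2.78 h × 7 d = 5,591 Wh = 5.591 kWh
television: 204 W × 4.47 h × 7 d = 6,383 Wh = 6.383 kWh
washing machine: 1200 W × 13 h × 7 d = 109,200 Wh = 109.2 kWh
Total energy = 11.43 + 5.591 + 6.383 + 109.2 = 132.6 kWh
Cost = 132.6 kWh × $0.332 = $44.03

$44.03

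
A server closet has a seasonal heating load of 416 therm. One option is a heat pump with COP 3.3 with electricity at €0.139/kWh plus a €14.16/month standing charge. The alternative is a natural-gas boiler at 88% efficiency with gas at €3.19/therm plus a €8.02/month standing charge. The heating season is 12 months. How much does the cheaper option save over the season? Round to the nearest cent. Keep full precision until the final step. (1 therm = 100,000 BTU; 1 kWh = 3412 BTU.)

€920.77

Heat load = 416 therm × 100,000 = 41,600,000 BTU
Gas: input = 41,600,000 / 0.88 = 47,272,727 BTU = 472.7 therm → 472.7 × €3.19 = €1,508.00; + 12 × €8.02 standing = €1,604.24
Heat pump: 41,600,000 BTU / 3412 = 12,190 kWh heat; / 3.3 = 3,695 kWh in → × €0.139 = €513.55; + 12 × €14.16 standing = €683.47
Difference = |€1,604.24 − €683.47| = €920.77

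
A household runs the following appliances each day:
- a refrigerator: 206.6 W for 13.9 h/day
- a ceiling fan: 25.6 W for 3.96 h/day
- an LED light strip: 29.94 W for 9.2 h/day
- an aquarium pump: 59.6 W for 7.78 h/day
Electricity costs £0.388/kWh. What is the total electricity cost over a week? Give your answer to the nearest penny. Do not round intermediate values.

refrigerator: 206.6 W × 13.9 h × 7 d = 20,102 Wh = 20.1 kWh
ceiling fan: 25.6 W × 3.96 h × 7 d = 710 Wh = 0.7096 kWh
LED light strip: 29.94 W × 9.2 h × 7 d = 1,928 Wh = 1.928 kWh
aquarium pump: 59.6 W × 7.78 h × 7 d = 3,246 Wh = 3.246 kWh
Total energy = 20.1 + 0.7096 + 1.928 + 3.246 = 25.99 kWh
Cost = 25.99 kWh × £0.388 = £10.08

£10.08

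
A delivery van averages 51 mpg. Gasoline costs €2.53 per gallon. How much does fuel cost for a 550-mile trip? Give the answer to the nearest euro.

Fuel = 550 mi / 51 mpg = 10.78 gal
Cost = 10.78 gal × €2.53/gal = €27.28 ≈ €27

€27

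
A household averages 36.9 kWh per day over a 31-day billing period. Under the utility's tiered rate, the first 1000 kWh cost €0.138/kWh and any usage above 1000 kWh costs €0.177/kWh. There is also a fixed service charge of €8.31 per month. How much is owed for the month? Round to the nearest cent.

Usage = 36.9 kWh/day × 31 days = 1143.9 kWh
First 1000 kWh × €0.138 = €138.00
Remaining 143.9 kWh × €0.177 = €25.47
Energy charge = €163.47; + service €8.31 = €171.78

€171.78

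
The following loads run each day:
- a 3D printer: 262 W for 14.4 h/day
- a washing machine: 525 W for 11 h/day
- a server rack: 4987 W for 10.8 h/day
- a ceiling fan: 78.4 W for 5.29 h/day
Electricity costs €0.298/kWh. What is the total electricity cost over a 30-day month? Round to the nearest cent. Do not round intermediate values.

3D printer: 262 W × 14.4 h × 30 d = 113,184 Wh = 113.2 kWh
washing machine: 525 W × 11 h × 30 d = 173,250 Wh = 173.2 kWh
server rack: 4987 W × 10.8 h × 30 d = 1,615,788 Wh = 1,616 kWh
ceiling fan: 78.4 W × 5.29 h × 30 d = 12,442 Wh = 12.44 kWh
Total energy = 113.2 + 173.2 + 1,616 + 12.44 = 1,915 kWh
Cost = 1,915 kWh × €0.298 = €570.57

€570.57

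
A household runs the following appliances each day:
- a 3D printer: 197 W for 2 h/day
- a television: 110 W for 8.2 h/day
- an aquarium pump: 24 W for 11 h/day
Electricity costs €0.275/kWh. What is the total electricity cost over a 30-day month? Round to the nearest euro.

3D printer: 197 W × 2 h × 30 d = 11,820 Wh = 11.82 kWh
television: 110 W × 8.2 h × 30 d = 27,060 Wh = 27.06 kWh
aquarium pump: 24 W × 11 h × 30 d = 7,920 Wh = 7.92 kWh
Total energy = 11.82 + 27.06 + 7.92 = 46.8 kWh
Cost = 46.8 kWh × €0.275 = €12.87 ≈ €13

€13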